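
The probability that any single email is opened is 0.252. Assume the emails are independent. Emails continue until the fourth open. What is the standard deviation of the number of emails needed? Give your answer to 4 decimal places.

Y = total emails until the fourth success; negative binomial with r=4, p=0.252.
SD(Y) = √[r(1−p)/p²] = √(47.115142) = 6.864047

6.8640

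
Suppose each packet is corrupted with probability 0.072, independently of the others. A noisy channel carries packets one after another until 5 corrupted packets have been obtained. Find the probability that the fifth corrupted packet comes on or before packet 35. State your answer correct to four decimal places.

0.1039

Finishing within 35 packets ⇔ at least 5 successes in the first 35. With X ~ Binomial(35, 0.072), P(Y ≤ 35) = 1 − P(X ≤ 4).
  k=0: C(35,0)·0.072^0·0.928^35 = 0.073144
  k=1: C(35,1)·0.072^1·0.928^34 = 0.198624
  k=2: C(35,2)·0.072^2·0.928^33 = 0.261978
  k=3: C(35,3)·0.072^3·0.928^32 = 0.223585
  k=4: C(35,4)·0.072^4·0.928^31 = 0.138777
1 − 0.896108 = 0.103892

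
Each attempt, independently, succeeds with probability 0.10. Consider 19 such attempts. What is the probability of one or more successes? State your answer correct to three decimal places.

P(at least one) = 1 − P(none) = 1 − (1 − 0.10)^19
= 1 − 0.13509 = 0.86491

0.865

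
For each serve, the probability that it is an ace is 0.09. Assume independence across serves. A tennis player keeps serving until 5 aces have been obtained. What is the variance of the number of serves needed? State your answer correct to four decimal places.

561.7284

Y = total serves until the fifth success; negative binomial with r=5, p=0.09.
Var(Y) = r(1−p)/p² = 5·0.91 / 0.09² = 561.728395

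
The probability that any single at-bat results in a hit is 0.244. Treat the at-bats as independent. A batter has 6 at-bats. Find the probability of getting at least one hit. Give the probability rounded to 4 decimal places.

P(at least one) = 1 − P(none) = 1 − (1 − 0.244)^6
= 1 − 0.186694 = 0.813306

0.8133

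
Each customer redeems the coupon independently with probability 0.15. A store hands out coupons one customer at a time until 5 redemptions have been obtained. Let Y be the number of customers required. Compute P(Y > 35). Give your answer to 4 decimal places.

0.3807

Needing more than 35 customers ⇔ fewer than 5 successes in the first 35. With X ~ Binomial(35, 0.15), P(Y > 35) = P(X ≤ 4).
  k=0: C(35,0)·0.15^0·0.85^35 = 0.003386
  k=1: C(35,1)·0.15^1·0.85^34 = 0.020912
  k=2: C(35,2)·0.15^2·0.85^33 = 0.062737
  k=3: C(35,3)·0.15^3·0.85^32 = 0.121784
  k=4: C(35,4)·0.15^4·0.85^31 = 0.171930
P(X ≤ 4) = 0.380749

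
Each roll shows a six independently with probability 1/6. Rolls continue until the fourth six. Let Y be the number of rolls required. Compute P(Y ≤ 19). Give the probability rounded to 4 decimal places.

0.3930

Finishing within 19 rolls ⇔ at least 4 successes in the first 19. With X ~ Binomial(19, 0.166667), P(Y ≤ 19) = 1 − P(X ≤ 3).
  k=0: C(19,0)·0.166667^0·0.833333^19 = 0.031301
  k=1: C(19,1)·0.166667^1·0.833333^18 = 0.118943
  k=2: C(19,2)·0.166667^2·0.833333^17 = 0.214098
  k=3: C(19,3)·0.166667^3·0.833333^16 = 0.242644
1 − 0.606986 = 0.393014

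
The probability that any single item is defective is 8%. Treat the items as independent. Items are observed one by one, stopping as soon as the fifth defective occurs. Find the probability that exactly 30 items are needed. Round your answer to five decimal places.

0.00968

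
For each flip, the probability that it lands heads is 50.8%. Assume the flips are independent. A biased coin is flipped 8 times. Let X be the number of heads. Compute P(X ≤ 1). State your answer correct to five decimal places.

0.03179

X ~ Binomial(8, 0.508); P(X ≤ 1) = Σ C(8,k) p^k (1−p)^(8−k) over k:
  k=0: C(8,0)·0.508^0·0.492^8 = 0.0034334
  k=1: C(8,1)·0.508^1·0.492^7 = 0.0283602
Total = 0.0317936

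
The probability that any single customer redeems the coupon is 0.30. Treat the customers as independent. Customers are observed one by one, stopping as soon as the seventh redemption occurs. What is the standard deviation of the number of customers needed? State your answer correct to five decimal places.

7.37865

Y = total customers until the seventh success; negative binomial with r=7, p=0.30.
SD(Y) = √[r(1−p)/p²] = √(54.4444444) = 7.3786479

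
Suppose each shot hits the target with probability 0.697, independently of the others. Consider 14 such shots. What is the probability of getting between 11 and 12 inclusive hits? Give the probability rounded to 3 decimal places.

0.301

X ~ Binomial(14, 0.697); P(11 ≤ X ≤ 12) = Σ C(14,k) p^k (1−p)^(14−k) over k:
  k=11: C(14,11)·0.697^11·0.303^3 = 0.19098
  k=12: C(14,12)·0.697^12·0.303^2 = 0.10983
Total = 0.30081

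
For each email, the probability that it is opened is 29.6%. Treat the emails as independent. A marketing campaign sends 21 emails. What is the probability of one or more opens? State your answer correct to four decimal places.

0.9994

P(at least one) = 1 − P(none) = 1 − (1 − 0.296)^21
= 1 − 0.000630 = 0.999370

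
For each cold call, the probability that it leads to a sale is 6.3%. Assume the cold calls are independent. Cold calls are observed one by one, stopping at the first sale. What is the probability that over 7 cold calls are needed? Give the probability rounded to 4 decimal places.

Y = number of cold calls to the first success; geometric, p = 0.063.
P(Y > 7) = P(first 7 all fail) = (1−p)^7 = 0.634128

0.6341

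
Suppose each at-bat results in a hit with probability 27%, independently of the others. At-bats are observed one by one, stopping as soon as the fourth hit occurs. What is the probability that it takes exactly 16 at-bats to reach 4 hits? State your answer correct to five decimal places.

0.05538

Y = trial on which the fourth success occurs; negative binomial, r=4, p=0.27.
P(Y=16) = C(15,3) · p^4 · (1−p)^12
= 455 · 0.0053144 · 0.022902 = 0.0553784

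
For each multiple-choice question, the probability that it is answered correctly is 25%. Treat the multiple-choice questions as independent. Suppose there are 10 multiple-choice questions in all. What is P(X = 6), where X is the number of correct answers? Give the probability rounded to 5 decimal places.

X ~ Binomial(n=10, p=0.25).
P(X=6) = C(10,6) · p^6 · (1−p)^4
= 210 · 0.00024414 · 0.31641 = 0.0162220

0.01622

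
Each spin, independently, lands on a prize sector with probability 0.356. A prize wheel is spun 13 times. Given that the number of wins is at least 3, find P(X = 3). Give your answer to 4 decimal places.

0.1769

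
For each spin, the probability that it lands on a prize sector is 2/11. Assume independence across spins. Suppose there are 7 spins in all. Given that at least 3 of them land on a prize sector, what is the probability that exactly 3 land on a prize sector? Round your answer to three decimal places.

X ~ Binomial(7, 0.181818). Want P(X=3 | X≥3) = P(X=3) / P(X≥3).
P(X=3) = C(7,3)·0.181818^3·0.818182^4 = 0.09427
P(X≥3) = 1 − 0.24544 − 0.38180 − 0.25453 = 0.11823
Ratio = 0.09427 / 0.11823 = 0.79737

0.797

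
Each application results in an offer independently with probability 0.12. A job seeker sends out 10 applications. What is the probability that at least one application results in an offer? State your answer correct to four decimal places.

0.7215

P(at least one) = 1 − P(none) = 1 − (1 − 0.12)^10
= 1 − 0.278501 = 0.721499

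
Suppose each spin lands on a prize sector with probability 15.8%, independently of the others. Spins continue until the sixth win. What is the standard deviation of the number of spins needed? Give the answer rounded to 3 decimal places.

14.226

Y = total spins until the sixth success; negative binomial with r=6, p=0.158.
SD(Y) = √[r(1−p)/p²] = √(202.37141) = 14.22573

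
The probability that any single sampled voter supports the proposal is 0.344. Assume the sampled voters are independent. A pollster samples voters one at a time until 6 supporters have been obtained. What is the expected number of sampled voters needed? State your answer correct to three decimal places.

17.442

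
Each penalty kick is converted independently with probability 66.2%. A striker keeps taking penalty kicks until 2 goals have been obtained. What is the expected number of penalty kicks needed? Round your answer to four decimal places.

Y = total penalty kicks until the second success; negative binomial with r=2, p=0.662.
E[Y] = r / p = 2 / 0.662 = 3.021148

3.0211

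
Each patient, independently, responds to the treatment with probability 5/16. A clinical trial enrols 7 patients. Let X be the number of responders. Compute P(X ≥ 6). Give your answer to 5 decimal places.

X ~ Binomial(7, 0.3125); P(X ≥ 6) = Σ C(7,k) p^k (1−p)^(7−k) over k:
  k=6: C(7,6)·0.3125^6·0.6875^1 = 0.0044820
  k=7: C(7,7)·0.3125^7·0.6875^0 = 0.0002910
Total = 0.0047730

0.00477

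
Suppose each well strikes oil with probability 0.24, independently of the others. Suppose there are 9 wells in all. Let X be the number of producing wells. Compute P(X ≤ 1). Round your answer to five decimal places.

0.32501

X ~ Binomial(9, 0.24); P(X ≤ 1) = Σ C(9,k) p^k (1−p)^(9−k) over k:
  k=0: C(9,0)·0.24^0·0.76^9 = 0.0845906
  k=1: C(9,1)·0.24^1·0.76^8 = 0.2404155
Total = 0.3250062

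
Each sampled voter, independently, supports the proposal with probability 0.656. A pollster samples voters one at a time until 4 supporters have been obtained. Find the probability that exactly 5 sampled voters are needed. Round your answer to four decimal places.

Y = trial on which the fourth success occurs; negative binomial, r=4, p=0.656.
P(Y=5) = C(4,3) · p^4 · (1−p)^1
= 4 · 0.18519 · 0.344 = 0.254820

0.2548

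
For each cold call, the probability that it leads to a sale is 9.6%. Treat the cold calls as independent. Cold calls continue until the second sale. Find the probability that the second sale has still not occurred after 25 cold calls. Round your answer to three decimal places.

0.293

Needing more than 25 cold calls ⇔ fewer than 2 successes in the first 25. With X ~ Binomial(25, 0.096), P(Y > 25) = P(X ≤ 1).
  k=0: C(25,0)·0.096^0·0.904^25 = 0.08021
  k=1: C(25,1)·0.096^1·0.904^24 = 0.21294
P(X ≤ 1) = 0.29314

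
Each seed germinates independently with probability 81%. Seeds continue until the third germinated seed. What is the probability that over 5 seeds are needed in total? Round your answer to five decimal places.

Needing more than 5 seeds ⇔ fewer than 3 successes in the first 5. With X ~ Binomial(5, 0.81), P(Y > 5) = P(X ≤ 2).
  k=0: C(5,0)·0.81^0·0.19^5 = 0.0002476
  k=1: C(5,1)·0.81^1·0.19^4 = 0.0052780
  k=2: C(5,2)·0.81^2·0.19^3 = 0.0450019
P(X ≤ 2) = 0.0505275

0.05053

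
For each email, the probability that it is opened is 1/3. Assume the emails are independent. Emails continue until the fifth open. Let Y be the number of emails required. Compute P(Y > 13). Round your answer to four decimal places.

0.5520

Needing more than 13 emails ⇔ fewer than 5 successes in the first 13. With X ~ Binomial(13, 0.333333), P(Y > 13) = P(X ≤ 4).
  k=0: C(13,0)·0.333333^0·0.666667^13 = 0.005138
  k=1: C(13,1)·0.333333^1·0.666667^12 = 0.033399
  k=2: C(13,2)·0.333333^2·0.666667^11 = 0.100196
  k=3: C(13,3)·0.333333^3·0.666667^10 = 0.183692
  k=4: C(13,4)·0.333333^4·0.666667^9 = 0.229615
P(X ≤ 4) = 0.552039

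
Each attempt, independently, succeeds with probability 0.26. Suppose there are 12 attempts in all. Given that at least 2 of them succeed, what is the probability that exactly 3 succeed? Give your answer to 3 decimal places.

X ~ Binomial(12, 0.26). Want P(X=3 | X≥2) = P(X=3) / P(X≥2).
P(X=3) = C(12,3)·0.26^3·0.74^9 = 0.25729
P(X≥2) = 1 − 0.02696 − 0.11369 = 0.85935
Ratio = 0.25729 / 0.85935 = 0.29940

0.299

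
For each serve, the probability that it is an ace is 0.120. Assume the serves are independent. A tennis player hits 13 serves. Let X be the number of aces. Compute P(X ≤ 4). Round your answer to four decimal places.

0.9861

X ~ Binomial(13, 0.12); P(X ≤ 4) = Σ C(13,k) p^k (1−p)^(13−k) over k:
  k=0: C(13,0)·0.12^0·0.88^13 = 0.189791
  k=1: C(13,1)·0.12^1·0.88^12 = 0.336447
  k=2: C(13,2)·0.12^2·0.88^11 = 0.275275
  k=3: C(13,3)·0.12^3·0.88^10 = 0.137637
  k=4: C(13,4)·0.12^4·0.88^9 = 0.046922
Total = 0.986072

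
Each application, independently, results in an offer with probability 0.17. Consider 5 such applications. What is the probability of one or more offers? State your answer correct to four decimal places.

0.6061

P(at least one) = 1 − P(none) = 1 − (1 − 0.17)^5
= 1 − 0.393904 = 0.606096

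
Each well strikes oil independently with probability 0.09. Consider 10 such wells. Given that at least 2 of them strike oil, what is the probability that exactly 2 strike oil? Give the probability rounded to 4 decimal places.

0.7603

X ~ Binomial(10, 0.09). Want P(X=2 | X≥2) = P(X=2) / P(X≥2).
P(X=2) = C(10,2)·0.09^2·0.91^8 = 0.171407
P(X≥2) = 1 − 0.389416 − 0.385137 = 0.225447
Ratio = 0.171407 / 0.225447 = 0.760298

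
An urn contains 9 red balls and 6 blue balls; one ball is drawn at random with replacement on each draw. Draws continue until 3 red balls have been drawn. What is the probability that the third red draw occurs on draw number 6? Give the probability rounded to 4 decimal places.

Y = trial on which the third success occurs; negative binomial, r=3, p=0.60.
P(Y=6) = C(5,2) · p^3 · (1−p)^3
= 10 · 0.216 · 0.064 = 0.138240

0.1382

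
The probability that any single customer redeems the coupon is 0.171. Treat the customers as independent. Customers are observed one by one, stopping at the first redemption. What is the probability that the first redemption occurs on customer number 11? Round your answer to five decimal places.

Geometric (trials to first success), p = 0.171.
P(Y = 11) = (1−p)^10 · p = 0.1533 · 0.171 = 0.0262145

0.02621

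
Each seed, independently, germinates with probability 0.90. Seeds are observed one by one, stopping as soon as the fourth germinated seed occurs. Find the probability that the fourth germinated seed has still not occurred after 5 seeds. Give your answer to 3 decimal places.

0.081

Needing more than 5 seeds ⇔ fewer than 4 successes in the first 5. With X ~ Binomial(5, 0.90), P(Y > 5) = P(X ≤ 3).
  k=0: C(5,0)·0.90^0·0.10^5 = 0.00001
  k=1: C(5,1)·0.90^1·0.10^4 = 0.00045
  k=2: C(5,2)·0.90^2·0.10^3 = 0.00810
  k=3: C(5,3)·0.90^3·0.10^2 = 0.07290
P(X ≤ 3) = 0.08146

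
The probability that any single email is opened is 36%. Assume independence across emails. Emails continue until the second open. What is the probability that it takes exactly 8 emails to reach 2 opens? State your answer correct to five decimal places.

0.06234

Y = trial on which the second success occurs; negative binomial, r=2, p=0.36.
P(Y=8) = C(7,1) · p^2 · (1−p)^6
= 7 · 0.1296 · 0.068719 = 0.0623423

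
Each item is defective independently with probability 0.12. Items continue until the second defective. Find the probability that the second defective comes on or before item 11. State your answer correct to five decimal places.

Finishing within 11 items ⇔ at least 2 successes in the first 11. With X ~ Binomial(11, 0.12), P(Y ≤ 11) = 1 − P(X ≤ 1).
  k=0: C(11,0)·0.12^0·0.88^11 = 0.2450809
  k=1: C(11,1)·0.12^1·0.88^10 = 0.3676213
1 − 0.6127021 = 0.3872979

0.38730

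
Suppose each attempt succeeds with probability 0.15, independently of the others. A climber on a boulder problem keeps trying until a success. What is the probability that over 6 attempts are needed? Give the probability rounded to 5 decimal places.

Y = number of attempts to the first success; geometric, p = 0.15.
P(Y > 6) = P(first 6 all fail) = (1−p)^6 = 0.3771495

0.37715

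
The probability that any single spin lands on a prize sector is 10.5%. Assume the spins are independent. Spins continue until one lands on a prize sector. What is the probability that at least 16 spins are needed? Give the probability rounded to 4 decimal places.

0.1894

Y = number of spins to the first success; geometric, p = 0.105.
P(Y > 15) = P(first 15 all fail) = (1−p)^15 = 0.189385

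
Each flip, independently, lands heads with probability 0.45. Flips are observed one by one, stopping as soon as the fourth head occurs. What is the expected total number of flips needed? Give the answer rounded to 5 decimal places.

Y = total flips until the fourth success; negative binomial with r=4, p=0.45.
E[Y] = r / p = 4 / 0.45 = 8.8888889

8.88889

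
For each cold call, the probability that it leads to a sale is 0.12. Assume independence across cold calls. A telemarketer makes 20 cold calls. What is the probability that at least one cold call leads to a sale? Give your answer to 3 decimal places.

0.922

P(at least one) = 1 − P(none) = 1 − (1 − 0.12)^20
= 1 − 0.07756 = 0.92244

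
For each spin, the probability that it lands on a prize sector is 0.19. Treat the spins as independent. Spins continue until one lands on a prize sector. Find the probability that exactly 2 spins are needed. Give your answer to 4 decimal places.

0.1539

Geometric (trials to first success), p = 0.19.
P(Y = 2) = (1−p)^1 · p = 0.81 · 0.19 = 0.153900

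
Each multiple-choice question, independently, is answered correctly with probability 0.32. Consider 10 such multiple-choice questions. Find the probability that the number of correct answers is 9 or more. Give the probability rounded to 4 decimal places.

X ~ Binomial(10, 0.32); P(X ≥ 9) = Σ C(10,k) p^k (1−p)^(10−k) over k:
  k=9: C(10,9)·0.32^9·0.68^1 = 0.000239
  k=10: C(10,10)·0.32^10·0.68^0 = 0.000011
Total = 0.000251

0.0003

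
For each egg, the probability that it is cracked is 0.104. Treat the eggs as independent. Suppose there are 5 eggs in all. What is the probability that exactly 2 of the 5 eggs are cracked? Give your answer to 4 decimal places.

0.0778

X ~ Binomial(n=5, p=0.104).
P(X=2) = C(5,2) · p^2 · (1−p)^3
= 10 · 0.010816 · 0.71932 = 0.077802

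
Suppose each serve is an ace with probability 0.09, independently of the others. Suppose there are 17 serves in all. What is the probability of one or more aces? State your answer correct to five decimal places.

P(at least one) = 1 − P(none) = 1 − (1 − 0.09)^17
= 1 − 0.2012351 = 0.7987649

0.79876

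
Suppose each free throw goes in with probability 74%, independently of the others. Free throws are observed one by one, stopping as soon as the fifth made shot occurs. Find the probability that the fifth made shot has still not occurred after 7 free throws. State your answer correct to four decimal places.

Needing more than 7 free throws ⇔ fewer than 5 successes in the first 7. With X ~ Binomial(7, 0.74), P(Y > 7) = P(X ≤ 4).
  k=0: C(7,0)·0.74^0·0.26^7 = 0.000080
  k=1: C(7,1)·0.74^1·0.26^6 = 0.001600
  k=2: C(7,2)·0.74^2·0.26^5 = 0.013663
  k=3: C(7,3)·0.74^3·0.26^4 = 0.064812
  k=4: C(7,4)·0.74^4·0.26^3 = 0.184465
P(X ≤ 4) = 0.264621

0.2646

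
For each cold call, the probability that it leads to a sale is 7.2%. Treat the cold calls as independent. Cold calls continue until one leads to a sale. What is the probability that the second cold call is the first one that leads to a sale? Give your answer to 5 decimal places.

0.06682

Geometric (trials to first success), p = 0.072.
P(Y = 2) = (1−p)^1 · p = 0.928 · 0.072 = 0.0668160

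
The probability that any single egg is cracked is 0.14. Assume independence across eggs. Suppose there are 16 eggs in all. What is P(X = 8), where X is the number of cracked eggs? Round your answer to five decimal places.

0.00057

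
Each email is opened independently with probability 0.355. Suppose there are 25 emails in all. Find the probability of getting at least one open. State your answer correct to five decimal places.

P(at least one) = 1 − P(none) = 1 − (1 − 0.355)^25
= 1 − 0.0000173 = 0.9999827

0.99998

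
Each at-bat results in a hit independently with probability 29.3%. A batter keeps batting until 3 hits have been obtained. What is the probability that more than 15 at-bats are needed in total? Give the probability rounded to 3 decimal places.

0.139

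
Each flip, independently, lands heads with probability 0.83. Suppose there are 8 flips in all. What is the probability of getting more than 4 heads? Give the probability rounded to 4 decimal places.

0.9672

X ~ Binomial(8, 0.83); P(X ≥ 5) = Σ C(8,k) p^k (1−p)^(8−k) over k:
  k=5: C(8,5)·0.83^5·0.17^3 = 0.108374
  k=6: C(8,6)·0.83^6·0.17^2 = 0.264560
  k=7: C(8,7)·0.83^7·0.17^1 = 0.369050
  k=8: C(8,8)·0.83^8·0.17^0 = 0.225229
Total = 0.967214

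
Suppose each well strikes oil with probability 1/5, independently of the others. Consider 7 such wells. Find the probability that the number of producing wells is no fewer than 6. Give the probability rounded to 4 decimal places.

X ~ Binomial(7, 0.20); P(X ≥ 6) = Σ C(7,k) p^k (1−p)^(7−k) over k:
  k=6: C(7,6)·0.20^6·0.80^1 = 0.000358
  k=7: C(7,7)·0.20^7·0.80^0 = 0.000013
Total = 0.000371

0.0004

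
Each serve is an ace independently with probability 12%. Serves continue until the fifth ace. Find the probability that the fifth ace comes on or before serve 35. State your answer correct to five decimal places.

Finishing within 35 serves ⇔ at least 5 successes in the first 35. With X ~ Binomial(35, 0.12), P(Y ≤ 35) = 1 − P(X ≤ 4).
  k=0: C(35,0)·0.12^0·0.88^35 = 0.0113997
  k=1: C(35,1)·0.12^1·0.88^34 = 0.0544077
  k=2: C(35,2)·0.12^2·0.88^33 = 0.1261269
  k=3: C(35,3)·0.12^3·0.88^32 = 0.1891903
  k=4: C(35,4)·0.12^4·0.88^31 = 0.2063894
1 − 0.5875140 = 0.4124860

0.41249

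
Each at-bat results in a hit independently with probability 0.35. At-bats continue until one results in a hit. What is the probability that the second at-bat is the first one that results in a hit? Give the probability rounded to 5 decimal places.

Geometric (trials to first success), p = 0.35.
P(Y = 2) = (1−p)^1 · p = 0.65 · 0.35 = 0.2275000

0.22750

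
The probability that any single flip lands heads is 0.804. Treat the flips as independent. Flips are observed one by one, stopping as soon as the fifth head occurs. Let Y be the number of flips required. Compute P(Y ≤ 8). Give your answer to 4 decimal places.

Finishing within 8 flips ⇔ at least 5 successes in the first 8. With X ~ Binomial(8, 0.804), P(Y ≤ 8) = 1 − P(X ≤ 4).
  k=0: C(8,0)·0.804^0·0.196^8 = 0.000002
  k=1: C(8,1)·0.804^1·0.196^7 = 0.000071
  k=2: C(8,2)·0.804^2·0.196^6 = 0.001026
  k=3: C(8,3)·0.804^3·0.196^5 = 0.008419
  k=4: C(8,4)·0.804^4·0.196^4 = 0.043166
1 − 0.052685 = 0.947315

0.9473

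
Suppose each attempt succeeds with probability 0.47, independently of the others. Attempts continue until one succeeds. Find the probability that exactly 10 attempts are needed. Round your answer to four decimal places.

Geometric (trials to first success), p = 0.47.
P(Y = 10) = (1−p)^9 · p = 0.0032998 · 0.47 = 0.001551

0.0016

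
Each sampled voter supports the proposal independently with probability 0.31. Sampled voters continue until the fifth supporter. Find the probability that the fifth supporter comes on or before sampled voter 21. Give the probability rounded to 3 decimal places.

Finishing within 21 sampled voters ⇔ at least 5 successes in the first 21. With X ~ Binomial(21, 0.31), P(Y ≤ 21) = 1 − P(X ≤ 4).
  k=0: C(21,0)·0.31^0·0.69^21 = 0.00041
  k=1: C(21,1)·0.31^1·0.69^20 = 0.00390
  k=2: C(21,2)·0.31^2·0.69^19 = 0.01750
  k=3: C(21,3)·0.31^3·0.69^18 = 0.04980
  k=4: C(21,4)·0.31^4·0.69^17 = 0.10068
1 − 0.17229 = 0.82771

0.828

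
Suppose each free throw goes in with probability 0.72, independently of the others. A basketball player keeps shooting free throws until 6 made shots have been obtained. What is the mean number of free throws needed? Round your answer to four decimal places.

8.3333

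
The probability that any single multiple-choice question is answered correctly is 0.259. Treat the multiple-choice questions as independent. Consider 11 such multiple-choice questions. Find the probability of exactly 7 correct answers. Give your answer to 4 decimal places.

X ~ Binomial(n=11, p=0.259).
P(X=7) = C(11,7) · p^7 · (1−p)^4
= 330 · 7.818e-05 · 0.30149 = 0.007778

0.0078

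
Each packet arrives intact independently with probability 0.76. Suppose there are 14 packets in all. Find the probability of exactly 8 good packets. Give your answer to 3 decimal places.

X ~ Binomial(n=14, p=0.76).
P(X=8) = C(14,8) · p^8 · (1−p)^6
= 3003 · 0.1113 · 0.0001911 = 0.06388

0.064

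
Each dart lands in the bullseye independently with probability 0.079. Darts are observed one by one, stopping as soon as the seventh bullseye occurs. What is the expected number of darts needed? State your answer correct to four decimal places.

88.6076

Y = total darts until the seventh success; negative binomial with r=7, p=0.079.
E[Y] = r / p = 7 / 0.079 = 88.607595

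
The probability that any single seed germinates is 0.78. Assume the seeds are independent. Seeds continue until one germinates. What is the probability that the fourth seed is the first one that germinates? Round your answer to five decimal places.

Geometric (trials to first success), p = 0.78.
P(Y = 4) = (1−p)^3 · p = 0.010648 · 0.78 = 0.0083054

0.00831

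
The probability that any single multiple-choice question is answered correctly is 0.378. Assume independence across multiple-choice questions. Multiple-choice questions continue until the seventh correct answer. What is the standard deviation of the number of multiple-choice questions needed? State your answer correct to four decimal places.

5.5202

Y = total multiple-choice questions until the seventh success; negative binomial with r=7, p=0.378.
SD(Y) = √[r(1−p)/p²] = √(30.472271) = 5.520169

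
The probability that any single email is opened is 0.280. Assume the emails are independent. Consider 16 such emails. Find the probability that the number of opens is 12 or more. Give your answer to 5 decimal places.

0.00013

X ~ Binomial(16, 0.28); P(X ≥ 12) = Σ C(16,k) p^k (1−p)^(16−k) over k:
  k=12: C(16,12)·0.28^12·0.72^4 = 0.0001136
  k=13: C(16,13)·0.28^13·0.72^3 = 0.0000136
  k=14: C(16,14)·0.28^14·0.72^2 = 0.0000011
  k=15: C(16,15)·0.28^15·0.72^1 = 0.0000001
  k=16: C(16,16)·0.28^16·0.72^0 = 0.0000000
Total = 0.0001284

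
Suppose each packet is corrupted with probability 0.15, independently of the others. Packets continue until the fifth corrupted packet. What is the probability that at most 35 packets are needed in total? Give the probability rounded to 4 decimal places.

0.6193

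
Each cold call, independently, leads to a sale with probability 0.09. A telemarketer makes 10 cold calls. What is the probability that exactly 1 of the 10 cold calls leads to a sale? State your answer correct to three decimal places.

X ~ Binomial(n=10, p=0.09).
P(X=1) = C(10,1) · p^1 · (1−p)^9
= 10 · 0.09 · 0.42793 = 0.38514

0.385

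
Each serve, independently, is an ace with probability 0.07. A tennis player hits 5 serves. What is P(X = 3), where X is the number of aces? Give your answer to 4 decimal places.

0.0030

X ~ Binomial(n=5, p=0.07).
P(X=3) = C(5,3) · p^3 · (1−p)^2
= 10 · 0.000343 · 0.8649 = 0.002967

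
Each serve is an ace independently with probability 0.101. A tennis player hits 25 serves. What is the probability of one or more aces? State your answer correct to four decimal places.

0.9302

P(at least one) = 1 − P(none) = 1 − (1 − 0.101)^25
= 1 − 0.069822 = 0.930178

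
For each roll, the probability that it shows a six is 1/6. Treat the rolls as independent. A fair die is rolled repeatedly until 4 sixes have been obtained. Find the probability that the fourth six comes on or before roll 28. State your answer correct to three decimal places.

0.709

Finishing within 28 rolls ⇔ at least 4 successes in the first 28. With X ~ Binomial(28, 0.166667), P(Y ≤ 28) = 1 − P(X ≤ 3).
  k=0: C(28,0)·0.166667^0·0.833333^28 = 0.00607
  k=1: C(28,1)·0.166667^1·0.833333^27 = 0.03397
  k=2: C(28,2)·0.166667^2·0.833333^26 = 0.09172
  k=3: C(28,3)·0.166667^3·0.833333^25 = 0.15899
1 − 0.29075 = 0.70925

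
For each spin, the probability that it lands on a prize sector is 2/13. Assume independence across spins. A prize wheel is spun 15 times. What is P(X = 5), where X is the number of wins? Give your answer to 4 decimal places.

0.0487

X ~ Binomial(n=15, p=0.153846).
P(X=5) = C(15,5) · p^5 · (1−p)^10
= 3003 · 8.6185e-05 · 0.18815 = 0.048695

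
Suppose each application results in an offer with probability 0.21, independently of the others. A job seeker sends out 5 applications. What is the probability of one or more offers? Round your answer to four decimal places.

P(at least one) = 1 − P(none) = 1 − (1 − 0.21)^5
= 1 − 0.307706 = 0.692294

0.6923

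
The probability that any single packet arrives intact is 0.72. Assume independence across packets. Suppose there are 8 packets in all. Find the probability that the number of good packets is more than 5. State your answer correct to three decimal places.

X ~ Binomial(8, 0.72); P(X ≥ 6) = Σ C(8,k) p^k (1−p)^(8−k) over k:
  k=6: C(8,6)·0.72^6·0.28^2 = 0.30582
  k=7: C(8,7)·0.72^7·0.28^1 = 0.22469
  k=8: C(8,8)·0.72^8·0.28^0 = 0.07222
Total = 0.60273

0.603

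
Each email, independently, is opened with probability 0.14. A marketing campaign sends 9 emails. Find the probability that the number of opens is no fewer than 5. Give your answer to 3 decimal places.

0.004

X ~ Binomial(9, 0.14); P(X ≥ 5) = Σ C(9,k) p^k (1−p)^(9−k) over k:
  k=5: C(9,5)·0.14^5·0.86^4 = 0.00371
  k=6: C(9,6)·0.14^6·0.86^3 = 0.00040
  k=7: C(9,7)·0.14^7·0.86^2 = 0.00003
  k=8: C(9,8)·0.14^8·0.86^1 = 0.00000
  k=9: C(9,9)·0.14^9·0.86^0 = 0.00000
Total = 0.00414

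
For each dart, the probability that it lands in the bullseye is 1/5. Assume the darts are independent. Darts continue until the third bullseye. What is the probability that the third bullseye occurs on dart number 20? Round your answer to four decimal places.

Y = trial on which the third success occurs; negative binomial, r=3, p=0.20.
P(Y=20) = C(19,2) · p^3 · (1−p)^17
= 171 · 0.008 · 0.022518 = 0.030805

0.0308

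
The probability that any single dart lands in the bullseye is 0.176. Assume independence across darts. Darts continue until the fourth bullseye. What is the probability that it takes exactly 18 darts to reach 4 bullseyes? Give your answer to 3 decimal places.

Y = trial on which the fourth success occurs; negative binomial, r=4, p=0.176.
P(Y=18) = C(17,3) · p^4 · (1−p)^14
= 680 · 0.00095951 · 0.066524 = 0.04341

0.043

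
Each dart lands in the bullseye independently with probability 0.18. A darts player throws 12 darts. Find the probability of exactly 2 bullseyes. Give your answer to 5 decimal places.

X ~ Binomial(n=12, p=0.18).
P(X=2) = C(12,2) · p^2 · (1−p)^10
= 66 · 0.0324 · 0.13745 = 0.2939189

0.29392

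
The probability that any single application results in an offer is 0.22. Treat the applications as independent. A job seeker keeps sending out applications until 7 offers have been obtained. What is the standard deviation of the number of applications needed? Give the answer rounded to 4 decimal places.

10.6212

Y = total applications until the seventh success; negative binomial with r=7, p=0.22.
SD(Y) = √[r(1−p)/p²] = √(112.809917) = 10.621201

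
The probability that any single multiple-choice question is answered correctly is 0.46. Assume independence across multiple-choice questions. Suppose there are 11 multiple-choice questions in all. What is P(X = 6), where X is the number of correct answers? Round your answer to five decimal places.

0.20098

X ~ Binomial(n=11, p=0.46).
P(X=6) = C(11,6) · p^6 · (1−p)^5
= 462 · 0.0094743 · 0.045917 = 0.2009823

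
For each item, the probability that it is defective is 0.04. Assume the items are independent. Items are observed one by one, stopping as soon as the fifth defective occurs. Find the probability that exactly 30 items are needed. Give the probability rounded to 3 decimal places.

0.001

Y = trial on which the fifth success occurs; negative binomial, r=5, p=0.04.
P(Y=30) = C(29,4) · p^5 · (1−p)^25
= 23751 · 1.024e-07 · 0.3604 = 0.00088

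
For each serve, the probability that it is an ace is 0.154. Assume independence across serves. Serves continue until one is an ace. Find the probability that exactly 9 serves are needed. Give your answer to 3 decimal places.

0.040

Geometric (trials to first success), p = 0.154.
P(Y = 9) = (1−p)^8 · p = 0.2624 · 0.154 = 0.04041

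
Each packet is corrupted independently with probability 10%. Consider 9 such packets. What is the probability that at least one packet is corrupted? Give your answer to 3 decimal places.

P(at least one) = 1 − P(none) = 1 − (1 − 0.10)^9
= 1 − 0.38742 = 0.61258

0.613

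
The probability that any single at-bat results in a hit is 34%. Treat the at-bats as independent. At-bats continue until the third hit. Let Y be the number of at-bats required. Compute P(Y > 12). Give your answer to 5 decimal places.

Needing more than 12 at-bats ⇔ fewer than 3 successes in the first 12. With X ~ Binomial(12, 0.34), P(Y > 12) = P(X ≤ 2).
  k=0: C(12,0)·0.34^0·0.66^12 = 0.0068317
  k=1: C(12,1)·0.34^1·0.66^11 = 0.0422322
  k=2: C(12,2)·0.34^2·0.66^10 = 0.1196578
P(X ≤ 2) = 0.1687217

0.16872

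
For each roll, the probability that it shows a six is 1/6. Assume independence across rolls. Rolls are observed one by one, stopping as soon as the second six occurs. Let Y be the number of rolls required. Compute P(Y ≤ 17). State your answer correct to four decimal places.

Finishing within 17 rolls ⇔ at least 2 successes in the first 17. With X ~ Binomial(17, 0.166667), P(Y ≤ 17) = 1 − P(X ≤ 1).
  k=0: C(17,0)·0.166667^0·0.833333^17 = 0.045073
  k=1: C(17,1)·0.166667^1·0.833333^16 = 0.153249
1 − 0.198322 = 0.801678

0.8017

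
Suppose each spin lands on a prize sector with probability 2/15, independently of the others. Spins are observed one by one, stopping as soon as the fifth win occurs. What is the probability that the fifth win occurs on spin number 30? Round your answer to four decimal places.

Y = trial on which the fifth success occurs; negative binomial, r=5, p=0.133333.
P(Y=30) = C(29,4) · p^5 · (1−p)^25
= 23751 · 4.214e-05 · 0.027945 = 0.027969

0.0280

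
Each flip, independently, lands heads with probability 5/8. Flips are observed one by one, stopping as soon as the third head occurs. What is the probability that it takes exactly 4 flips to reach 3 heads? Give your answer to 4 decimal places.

Y = trial on which the third success occurs; negative binomial, r=3, p=0.625.
P(Y=4) = C(3,2) · p^3 · (1−p)^1
= 3 · 0.24414 · 0.375 = 0.274658

0.2747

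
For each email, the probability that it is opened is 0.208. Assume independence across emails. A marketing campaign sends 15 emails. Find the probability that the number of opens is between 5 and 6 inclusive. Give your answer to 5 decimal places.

X ~ Binomial(15, 0.208); P(5 ≤ X ≤ 6) = Σ C(15,k) p^k (1−p)^(15−k) over k:
  k=5: C(15,5)·0.208^5·0.792^10 = 0.1135334
  k=6: C(15,6)·0.208^6·0.792^9 = 0.0496948
Total = 0.1632282

0.16323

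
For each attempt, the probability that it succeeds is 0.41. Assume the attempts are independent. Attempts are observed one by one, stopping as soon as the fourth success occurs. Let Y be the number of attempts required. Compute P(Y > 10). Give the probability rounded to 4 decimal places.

Needing more than 10 attempts ⇔ fewer than 4 successes in the first 10. With X ~ Binomial(10, 0.41), P(Y > 10) = P(X ≤ 3).
  k=0: C(10,0)·0.41^0·0.59^10 = 0.005111
  k=1: C(10,1)·0.41^1·0.59^9 = 0.035518
  k=2: C(10,2)·0.41^2·0.59^8 = 0.111070
  k=3: C(10,3)·0.41^3·0.59^7 = 0.205824
P(X ≤ 3) = 0.357524

0.3575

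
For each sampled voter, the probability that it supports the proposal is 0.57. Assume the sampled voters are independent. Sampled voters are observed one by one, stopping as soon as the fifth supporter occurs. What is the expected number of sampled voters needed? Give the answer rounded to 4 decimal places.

8.7719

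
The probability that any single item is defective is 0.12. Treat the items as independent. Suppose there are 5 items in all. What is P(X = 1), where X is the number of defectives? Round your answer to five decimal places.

X ~ Binomial(n=5, p=0.12).
P(X=1) = C(5,1) · p^1 · (1−p)^4
= 5 · 0.12 · 0.5997 = 0.3598172

0.35982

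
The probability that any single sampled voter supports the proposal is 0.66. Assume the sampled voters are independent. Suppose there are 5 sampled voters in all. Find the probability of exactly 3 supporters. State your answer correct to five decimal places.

0.33235

X ~ Binomial(n=5, p=0.66).
P(X=3) = C(5,3) · p^3 · (1−p)^2
= 10 · 0.2875 · 0.1156 = 0.3323454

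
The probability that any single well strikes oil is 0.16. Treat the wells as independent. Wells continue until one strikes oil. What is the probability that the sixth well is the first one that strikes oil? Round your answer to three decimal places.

0.067

Geometric (trials to first success), p = 0.16.
P(Y = 6) = (1−p)^5 · p = 0.41821 · 0.16 = 0.06691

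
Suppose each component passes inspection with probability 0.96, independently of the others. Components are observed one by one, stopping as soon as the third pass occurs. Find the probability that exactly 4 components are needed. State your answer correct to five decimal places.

0.10617

Y = trial on which the third success occurs; negative binomial, r=3, p=0.96.
P(Y=4) = C(3,2) · p^3 · (1−p)^1
= 3 · 0.88474 · 0.04 = 0.1061683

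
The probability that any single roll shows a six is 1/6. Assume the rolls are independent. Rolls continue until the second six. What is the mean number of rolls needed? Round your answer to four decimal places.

12.0000

Y = total rolls until the second success; negative binomial with r=2, p=0.166667.
E[Y] = r / p = 2 / 0.166667 = 12.000000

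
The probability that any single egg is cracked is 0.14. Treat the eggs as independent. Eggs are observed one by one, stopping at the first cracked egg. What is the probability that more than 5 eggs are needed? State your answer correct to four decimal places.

Y = number of eggs to the first success; geometric, p = 0.14.
P(Y > 5) = P(first 5 all fail) = (1−p)^5 = 0.470427

0.4704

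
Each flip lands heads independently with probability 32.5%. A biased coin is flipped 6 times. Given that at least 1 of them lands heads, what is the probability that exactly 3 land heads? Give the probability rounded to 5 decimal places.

X ~ Binomial(6, 0.325). Want P(X=3 | X≥1) = P(X=3) / P(X≥1).
P(X=3) = C(6,3)·0.325^3·0.675^3 = 0.2111502
P(X≥1) = 1 − 0.0945851 = 0.9054149
Ratio = 0.2111502 / 0.9054149 = 0.2332082

0.23321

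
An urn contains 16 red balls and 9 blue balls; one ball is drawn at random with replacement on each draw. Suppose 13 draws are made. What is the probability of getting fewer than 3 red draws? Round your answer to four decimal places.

0.0005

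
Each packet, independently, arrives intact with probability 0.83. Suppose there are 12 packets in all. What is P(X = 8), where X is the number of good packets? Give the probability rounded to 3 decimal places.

0.093

X ~ Binomial(n=12, p=0.83).
P(X=8) = C(12,8) · p^8 · (1−p)^4
= 495 · 0.22523 · 0.00083521 = 0.09312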